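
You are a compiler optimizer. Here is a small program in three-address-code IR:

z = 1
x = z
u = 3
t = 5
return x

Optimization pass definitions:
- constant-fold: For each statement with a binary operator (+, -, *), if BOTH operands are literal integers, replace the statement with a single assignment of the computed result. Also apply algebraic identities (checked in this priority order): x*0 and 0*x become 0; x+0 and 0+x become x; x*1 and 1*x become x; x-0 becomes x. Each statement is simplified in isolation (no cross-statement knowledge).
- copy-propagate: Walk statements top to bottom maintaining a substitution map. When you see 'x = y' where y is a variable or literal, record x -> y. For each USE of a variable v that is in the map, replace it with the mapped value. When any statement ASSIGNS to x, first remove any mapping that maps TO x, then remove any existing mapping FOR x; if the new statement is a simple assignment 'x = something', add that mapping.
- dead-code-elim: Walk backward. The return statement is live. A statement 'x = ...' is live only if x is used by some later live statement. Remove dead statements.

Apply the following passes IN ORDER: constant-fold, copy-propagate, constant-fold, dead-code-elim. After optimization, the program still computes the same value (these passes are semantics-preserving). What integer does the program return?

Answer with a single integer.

Initial IR:
  z = 1
  x = z
  u = 3
  t = 5
  return x
After constant-fold (5 stmts):
  z = 1
  x = z
  u = 3
  t = 5
  return x
After copy-propagate (5 stmts):
  z = 1
  x = 1
  u = 3
  t = 5
  return 1
After constant-fold (5 stmts):
  z = 1
  x = 1
  u = 3
  t = 5
  return 1
After dead-code-elim (1 stmts):
  return 1
Evaluate:
  z = 1  =>  z = 1
  x = z  =>  x = 1
  u = 3  =>  u = 3
  t = 5  =>  t = 5
  return x = 1

Answer: 1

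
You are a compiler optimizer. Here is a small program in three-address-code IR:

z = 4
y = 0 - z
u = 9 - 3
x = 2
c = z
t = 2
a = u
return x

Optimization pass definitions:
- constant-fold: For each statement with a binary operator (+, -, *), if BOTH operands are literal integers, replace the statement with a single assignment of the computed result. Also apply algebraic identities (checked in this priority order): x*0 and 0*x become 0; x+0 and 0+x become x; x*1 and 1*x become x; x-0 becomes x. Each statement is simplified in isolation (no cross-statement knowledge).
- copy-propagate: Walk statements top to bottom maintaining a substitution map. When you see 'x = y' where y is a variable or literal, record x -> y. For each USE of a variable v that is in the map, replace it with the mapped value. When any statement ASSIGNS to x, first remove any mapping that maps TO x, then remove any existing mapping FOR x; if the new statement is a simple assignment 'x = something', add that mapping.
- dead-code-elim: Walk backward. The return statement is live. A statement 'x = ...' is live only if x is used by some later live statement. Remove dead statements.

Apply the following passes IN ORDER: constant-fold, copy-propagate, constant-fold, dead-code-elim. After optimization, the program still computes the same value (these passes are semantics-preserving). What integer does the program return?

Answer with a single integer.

Answer: 2

Derivation:
Initial IR:
  z = 4
  y = 0 - z
  u = 9 - 3
  x = 2
  c = z
  t = 2
  a = u
  return x
After constant-fold (8 stmts):
  z = 4
  y = 0 - z
  u = 6
  x = 2
  c = z
  t = 2
  a = u
  return x
After copy-propagate (8 stmts):
  z = 4
  y = 0 - 4
  u = 6
  x = 2
  c = 4
  t = 2
  a = 6
  return 2
After constant-fold (8 stmts):
  z = 4
  y = -4
  u = 6
  x = 2
  c = 4
  t = 2
  a = 6
  return 2
After dead-code-elim (1 stmts):
  return 2
Evaluate:
  z = 4  =>  z = 4
  y = 0 - z  =>  y = -4
  u = 9 - 3  =>  u = 6
  x = 2  =>  x = 2
  c = z  =>  c = 4
  t = 2  =>  t = 2
  a = u  =>  a = 6
  return x = 2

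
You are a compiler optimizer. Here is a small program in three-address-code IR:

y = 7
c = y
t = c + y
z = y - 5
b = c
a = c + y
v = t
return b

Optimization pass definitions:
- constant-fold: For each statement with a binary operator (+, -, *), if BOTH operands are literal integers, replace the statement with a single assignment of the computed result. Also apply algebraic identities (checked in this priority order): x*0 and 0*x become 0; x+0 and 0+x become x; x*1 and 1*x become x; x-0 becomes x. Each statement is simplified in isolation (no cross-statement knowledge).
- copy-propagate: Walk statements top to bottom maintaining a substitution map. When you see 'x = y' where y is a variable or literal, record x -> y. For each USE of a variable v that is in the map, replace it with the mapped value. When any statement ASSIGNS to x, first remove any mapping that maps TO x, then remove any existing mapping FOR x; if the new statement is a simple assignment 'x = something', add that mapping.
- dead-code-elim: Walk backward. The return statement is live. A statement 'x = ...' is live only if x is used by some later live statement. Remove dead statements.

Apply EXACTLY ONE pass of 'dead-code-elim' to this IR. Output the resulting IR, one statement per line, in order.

Applying dead-code-elim statement-by-statement:
  [8] return b  -> KEEP (return); live=['b']
  [7] v = t  -> DEAD (v not live)
  [6] a = c + y  -> DEAD (a not live)
  [5] b = c  -> KEEP; live=['c']
  [4] z = y - 5  -> DEAD (z not live)
  [3] t = c + y  -> DEAD (t not live)
  [2] c = y  -> KEEP; live=['y']
  [1] y = 7  -> KEEP; live=[]
Result (4 stmts):
  y = 7
  c = y
  b = c
  return b

Answer: y = 7
c = y
b = c
return b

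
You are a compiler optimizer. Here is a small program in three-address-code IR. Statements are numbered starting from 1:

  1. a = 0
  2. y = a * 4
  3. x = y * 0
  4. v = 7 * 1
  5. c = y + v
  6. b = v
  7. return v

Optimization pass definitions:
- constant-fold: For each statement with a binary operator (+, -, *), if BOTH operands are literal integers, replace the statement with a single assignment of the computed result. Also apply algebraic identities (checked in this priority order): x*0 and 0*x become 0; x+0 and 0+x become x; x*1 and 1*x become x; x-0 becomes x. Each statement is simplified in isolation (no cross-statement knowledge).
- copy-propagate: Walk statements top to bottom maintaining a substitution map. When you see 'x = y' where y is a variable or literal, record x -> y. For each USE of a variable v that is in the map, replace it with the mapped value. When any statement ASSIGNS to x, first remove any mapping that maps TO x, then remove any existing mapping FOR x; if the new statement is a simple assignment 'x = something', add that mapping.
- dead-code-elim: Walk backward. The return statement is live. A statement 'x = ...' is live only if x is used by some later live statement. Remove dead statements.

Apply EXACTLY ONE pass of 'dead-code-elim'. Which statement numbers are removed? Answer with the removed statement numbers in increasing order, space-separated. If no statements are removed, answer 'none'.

Answer: 1 2 3 5 6

Derivation:
Backward liveness scan:
Stmt 1 'a = 0': DEAD (a not in live set [])
Stmt 2 'y = a * 4': DEAD (y not in live set [])
Stmt 3 'x = y * 0': DEAD (x not in live set [])
Stmt 4 'v = 7 * 1': KEEP (v is live); live-in = []
Stmt 5 'c = y + v': DEAD (c not in live set ['v'])
Stmt 6 'b = v': DEAD (b not in live set ['v'])
Stmt 7 'return v': KEEP (return); live-in = ['v']
Removed statement numbers: [1, 2, 3, 5, 6]
Surviving IR:
  v = 7 * 1
  return v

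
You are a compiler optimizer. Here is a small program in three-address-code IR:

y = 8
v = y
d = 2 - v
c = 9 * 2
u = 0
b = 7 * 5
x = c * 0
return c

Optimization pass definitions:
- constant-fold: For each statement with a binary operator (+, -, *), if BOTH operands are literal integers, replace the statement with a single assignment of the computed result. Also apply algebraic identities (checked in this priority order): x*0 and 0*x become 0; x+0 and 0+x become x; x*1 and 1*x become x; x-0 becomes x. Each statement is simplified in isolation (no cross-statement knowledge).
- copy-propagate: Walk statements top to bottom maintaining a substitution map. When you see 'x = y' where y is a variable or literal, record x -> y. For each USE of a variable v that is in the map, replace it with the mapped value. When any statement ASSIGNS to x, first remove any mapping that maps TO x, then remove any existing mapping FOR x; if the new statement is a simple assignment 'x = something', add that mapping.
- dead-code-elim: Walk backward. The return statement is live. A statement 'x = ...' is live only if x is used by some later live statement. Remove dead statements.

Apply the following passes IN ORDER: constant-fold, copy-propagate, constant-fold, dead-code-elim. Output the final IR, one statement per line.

Initial IR:
  y = 8
  v = y
  d = 2 - v
  c = 9 * 2
  u = 0
  b = 7 * 5
  x = c * 0
  return c
After constant-fold (8 stmts):
  y = 8
  v = y
  d = 2 - v
  c = 18
  u = 0
  b = 35
  x = 0
  return c
After copy-propagate (8 stmts):
  y = 8
  v = 8
  d = 2 - 8
  c = 18
  u = 0
  b = 35
  x = 0
  return 18
After constant-fold (8 stmts):
  y = 8
  v = 8
  d = -6
  c = 18
  u = 0
  b = 35
  x = 0
  return 18
After dead-code-elim (1 stmts):
  return 18

Answer: return 18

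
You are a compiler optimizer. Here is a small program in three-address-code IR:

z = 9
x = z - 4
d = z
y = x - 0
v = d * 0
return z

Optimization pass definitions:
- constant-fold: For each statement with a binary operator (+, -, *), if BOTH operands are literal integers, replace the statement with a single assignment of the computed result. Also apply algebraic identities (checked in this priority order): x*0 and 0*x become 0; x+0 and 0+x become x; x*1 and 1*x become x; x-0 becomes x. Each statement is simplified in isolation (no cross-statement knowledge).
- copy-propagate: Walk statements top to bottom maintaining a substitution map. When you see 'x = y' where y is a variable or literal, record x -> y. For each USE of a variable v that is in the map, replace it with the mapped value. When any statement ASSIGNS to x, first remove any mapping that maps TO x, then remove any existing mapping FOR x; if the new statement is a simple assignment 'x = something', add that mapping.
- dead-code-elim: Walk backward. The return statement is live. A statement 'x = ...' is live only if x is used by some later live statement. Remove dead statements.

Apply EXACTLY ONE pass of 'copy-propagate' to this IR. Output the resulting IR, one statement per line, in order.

Answer: z = 9
x = 9 - 4
d = 9
y = x - 0
v = 9 * 0
return 9

Derivation:
Applying copy-propagate statement-by-statement:
  [1] z = 9  (unchanged)
  [2] x = z - 4  -> x = 9 - 4
  [3] d = z  -> d = 9
  [4] y = x - 0  (unchanged)
  [5] v = d * 0  -> v = 9 * 0
  [6] return z  -> return 9
Result (6 stmts):
  z = 9
  x = 9 - 4
  d = 9
  y = x - 0
  v = 9 * 0
  return 9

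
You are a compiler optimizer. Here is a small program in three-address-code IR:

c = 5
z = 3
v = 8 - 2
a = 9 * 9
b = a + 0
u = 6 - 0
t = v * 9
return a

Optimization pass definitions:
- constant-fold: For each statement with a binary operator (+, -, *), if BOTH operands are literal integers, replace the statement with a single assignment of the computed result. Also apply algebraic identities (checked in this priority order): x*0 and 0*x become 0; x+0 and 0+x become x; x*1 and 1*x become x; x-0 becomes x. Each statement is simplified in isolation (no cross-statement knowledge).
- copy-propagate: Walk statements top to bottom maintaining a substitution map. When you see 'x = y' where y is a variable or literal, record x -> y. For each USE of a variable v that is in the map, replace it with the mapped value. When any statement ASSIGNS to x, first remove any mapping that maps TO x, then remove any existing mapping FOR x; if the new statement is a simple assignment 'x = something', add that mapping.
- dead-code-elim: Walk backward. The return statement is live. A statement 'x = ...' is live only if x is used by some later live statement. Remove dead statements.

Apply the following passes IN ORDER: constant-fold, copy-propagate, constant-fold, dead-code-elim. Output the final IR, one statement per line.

Answer: return 81

Derivation:
Initial IR:
  c = 5
  z = 3
  v = 8 - 2
  a = 9 * 9
  b = a + 0
  u = 6 - 0
  t = v * 9
  return a
After constant-fold (8 stmts):
  c = 5
  z = 3
  v = 6
  a = 81
  b = a
  u = 6
  t = v * 9
  return a
After copy-propagate (8 stmts):
  c = 5
  z = 3
  v = 6
  a = 81
  b = 81
  u = 6
  t = 6 * 9
  return 81
After constant-fold (8 stmts):
  c = 5
  z = 3
  v = 6
  a = 81
  b = 81
  u = 6
  t = 54
  return 81
After dead-code-elim (1 stmts):
  return 81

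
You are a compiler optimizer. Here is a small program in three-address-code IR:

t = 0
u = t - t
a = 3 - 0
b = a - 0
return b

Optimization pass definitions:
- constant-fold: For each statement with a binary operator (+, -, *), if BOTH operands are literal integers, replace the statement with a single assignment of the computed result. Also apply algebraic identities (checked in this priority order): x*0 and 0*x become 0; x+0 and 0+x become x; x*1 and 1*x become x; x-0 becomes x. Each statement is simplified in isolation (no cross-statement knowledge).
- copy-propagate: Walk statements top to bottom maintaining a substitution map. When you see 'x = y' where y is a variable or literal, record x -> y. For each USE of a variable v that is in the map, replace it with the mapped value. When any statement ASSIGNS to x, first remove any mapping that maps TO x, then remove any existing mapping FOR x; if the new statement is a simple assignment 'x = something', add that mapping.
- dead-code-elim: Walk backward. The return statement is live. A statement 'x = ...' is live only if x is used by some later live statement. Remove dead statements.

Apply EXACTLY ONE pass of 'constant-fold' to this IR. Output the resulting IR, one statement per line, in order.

Applying constant-fold statement-by-statement:
  [1] t = 0  (unchanged)
  [2] u = t - t  (unchanged)
  [3] a = 3 - 0  -> a = 3
  [4] b = a - 0  -> b = a
  [5] return b  (unchanged)
Result (5 stmts):
  t = 0
  u = t - t
  a = 3
  b = a
  return b

Answer: t = 0
u = t - t
a = 3
b = a
return b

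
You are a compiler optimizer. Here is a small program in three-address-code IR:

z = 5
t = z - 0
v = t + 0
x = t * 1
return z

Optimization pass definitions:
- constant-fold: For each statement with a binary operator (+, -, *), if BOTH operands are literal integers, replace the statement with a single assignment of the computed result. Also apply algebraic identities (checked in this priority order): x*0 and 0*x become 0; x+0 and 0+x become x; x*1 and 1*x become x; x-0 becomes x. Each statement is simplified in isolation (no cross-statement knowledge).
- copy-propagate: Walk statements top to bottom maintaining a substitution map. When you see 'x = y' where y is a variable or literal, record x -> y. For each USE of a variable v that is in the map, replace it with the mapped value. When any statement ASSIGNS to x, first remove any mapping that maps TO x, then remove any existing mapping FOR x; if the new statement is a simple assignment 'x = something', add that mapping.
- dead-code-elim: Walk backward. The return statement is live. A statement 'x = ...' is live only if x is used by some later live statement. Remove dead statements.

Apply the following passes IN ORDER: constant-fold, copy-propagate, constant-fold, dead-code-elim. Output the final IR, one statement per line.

Initial IR:
  z = 5
  t = z - 0
  v = t + 0
  x = t * 1
  return z
After constant-fold (5 stmts):
  z = 5
  t = z
  v = t
  x = t
  return z
After copy-propagate (5 stmts):
  z = 5
  t = 5
  v = 5
  x = 5
  return 5
After constant-fold (5 stmts):
  z = 5
  t = 5
  v = 5
  x = 5
  return 5
After dead-code-elim (1 stmts):
  return 5

Answer: return 5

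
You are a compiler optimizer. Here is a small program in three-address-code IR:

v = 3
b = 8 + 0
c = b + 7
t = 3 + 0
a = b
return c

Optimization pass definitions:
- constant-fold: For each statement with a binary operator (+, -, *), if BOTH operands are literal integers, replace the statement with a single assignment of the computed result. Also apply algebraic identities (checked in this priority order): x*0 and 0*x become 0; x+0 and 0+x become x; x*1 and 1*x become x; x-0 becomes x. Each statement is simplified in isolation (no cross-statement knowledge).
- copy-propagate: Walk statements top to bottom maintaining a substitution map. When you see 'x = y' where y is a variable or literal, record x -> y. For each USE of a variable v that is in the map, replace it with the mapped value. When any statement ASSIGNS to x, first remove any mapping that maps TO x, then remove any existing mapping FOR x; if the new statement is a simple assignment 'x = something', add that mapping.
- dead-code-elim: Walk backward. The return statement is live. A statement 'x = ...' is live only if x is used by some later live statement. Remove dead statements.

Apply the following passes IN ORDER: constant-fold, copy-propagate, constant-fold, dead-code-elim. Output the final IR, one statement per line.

Answer: c = 15
return c

Derivation:
Initial IR:
  v = 3
  b = 8 + 0
  c = b + 7
  t = 3 + 0
  a = b
  return c
After constant-fold (6 stmts):
  v = 3
  b = 8
  c = b + 7
  t = 3
  a = b
  return c
After copy-propagate (6 stmts):
  v = 3
  b = 8
  c = 8 + 7
  t = 3
  a = 8
  return c
After constant-fold (6 stmts):
  v = 3
  b = 8
  c = 15
  t = 3
  a = 8
  return c
After dead-code-elim (2 stmts):
  c = 15
  return c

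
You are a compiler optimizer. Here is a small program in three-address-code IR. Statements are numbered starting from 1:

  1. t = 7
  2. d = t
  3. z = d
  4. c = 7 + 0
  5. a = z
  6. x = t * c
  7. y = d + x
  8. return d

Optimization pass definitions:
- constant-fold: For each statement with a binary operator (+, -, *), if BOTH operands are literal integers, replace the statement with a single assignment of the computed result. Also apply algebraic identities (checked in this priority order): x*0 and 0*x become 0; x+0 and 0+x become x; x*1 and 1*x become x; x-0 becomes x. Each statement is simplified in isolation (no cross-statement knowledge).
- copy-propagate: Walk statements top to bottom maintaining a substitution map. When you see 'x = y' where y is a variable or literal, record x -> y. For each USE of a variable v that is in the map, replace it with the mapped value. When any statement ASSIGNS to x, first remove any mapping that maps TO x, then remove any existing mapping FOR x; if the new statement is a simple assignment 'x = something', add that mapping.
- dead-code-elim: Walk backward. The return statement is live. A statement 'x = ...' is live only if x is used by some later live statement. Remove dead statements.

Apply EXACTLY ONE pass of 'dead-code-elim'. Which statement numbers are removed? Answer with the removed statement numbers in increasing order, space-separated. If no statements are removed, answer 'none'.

Backward liveness scan:
Stmt 1 't = 7': KEEP (t is live); live-in = []
Stmt 2 'd = t': KEEP (d is live); live-in = ['t']
Stmt 3 'z = d': DEAD (z not in live set ['d'])
Stmt 4 'c = 7 + 0': DEAD (c not in live set ['d'])
Stmt 5 'a = z': DEAD (a not in live set ['d'])
Stmt 6 'x = t * c': DEAD (x not in live set ['d'])
Stmt 7 'y = d + x': DEAD (y not in live set ['d'])
Stmt 8 'return d': KEEP (return); live-in = ['d']
Removed statement numbers: [3, 4, 5, 6, 7]
Surviving IR:
  t = 7
  d = t
  return d

Answer: 3 4 5 6 7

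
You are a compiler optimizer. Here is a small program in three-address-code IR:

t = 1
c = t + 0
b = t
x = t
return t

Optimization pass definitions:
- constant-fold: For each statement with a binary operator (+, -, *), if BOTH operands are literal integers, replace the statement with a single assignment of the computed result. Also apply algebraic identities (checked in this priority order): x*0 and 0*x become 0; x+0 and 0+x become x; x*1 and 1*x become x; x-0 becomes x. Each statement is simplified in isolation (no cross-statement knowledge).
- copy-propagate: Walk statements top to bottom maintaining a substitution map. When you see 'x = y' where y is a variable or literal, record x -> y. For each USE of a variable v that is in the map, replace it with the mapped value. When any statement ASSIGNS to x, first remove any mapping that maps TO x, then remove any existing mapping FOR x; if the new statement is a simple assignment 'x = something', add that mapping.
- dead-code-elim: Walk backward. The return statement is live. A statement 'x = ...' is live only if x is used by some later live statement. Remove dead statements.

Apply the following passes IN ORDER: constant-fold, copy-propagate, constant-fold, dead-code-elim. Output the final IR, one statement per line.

Answer: return 1

Derivation:
Initial IR:
  t = 1
  c = t + 0
  b = t
  x = t
  return t
After constant-fold (5 stmts):
  t = 1
  c = t
  b = t
  x = t
  return t
After copy-propagate (5 stmts):
  t = 1
  c = 1
  b = 1
  x = 1
  return 1
After constant-fold (5 stmts):
  t = 1
  c = 1
  b = 1
  x = 1
  return 1
After dead-code-elim (1 stmts):
  return 1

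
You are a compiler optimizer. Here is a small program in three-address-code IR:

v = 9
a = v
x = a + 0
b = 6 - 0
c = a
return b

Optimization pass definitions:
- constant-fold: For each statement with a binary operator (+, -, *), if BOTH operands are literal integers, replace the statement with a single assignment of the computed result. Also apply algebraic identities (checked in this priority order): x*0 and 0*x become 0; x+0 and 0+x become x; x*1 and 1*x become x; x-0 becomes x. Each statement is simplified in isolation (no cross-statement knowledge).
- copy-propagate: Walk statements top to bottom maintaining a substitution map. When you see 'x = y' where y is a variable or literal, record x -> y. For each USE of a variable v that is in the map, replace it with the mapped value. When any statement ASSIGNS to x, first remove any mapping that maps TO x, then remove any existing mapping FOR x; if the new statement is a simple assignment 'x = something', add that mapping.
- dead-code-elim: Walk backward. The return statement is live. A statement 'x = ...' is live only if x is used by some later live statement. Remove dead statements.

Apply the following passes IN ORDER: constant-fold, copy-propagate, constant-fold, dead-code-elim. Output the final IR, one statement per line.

Answer: return 6

Derivation:
Initial IR:
  v = 9
  a = v
  x = a + 0
  b = 6 - 0
  c = a
  return b
After constant-fold (6 stmts):
  v = 9
  a = v
  x = a
  b = 6
  c = a
  return b
After copy-propagate (6 stmts):
  v = 9
  a = 9
  x = 9
  b = 6
  c = 9
  return 6
After constant-fold (6 stmts):
  v = 9
  a = 9
  x = 9
  b = 6
  c = 9
  return 6
After dead-code-elim (1 stmts):
  return 6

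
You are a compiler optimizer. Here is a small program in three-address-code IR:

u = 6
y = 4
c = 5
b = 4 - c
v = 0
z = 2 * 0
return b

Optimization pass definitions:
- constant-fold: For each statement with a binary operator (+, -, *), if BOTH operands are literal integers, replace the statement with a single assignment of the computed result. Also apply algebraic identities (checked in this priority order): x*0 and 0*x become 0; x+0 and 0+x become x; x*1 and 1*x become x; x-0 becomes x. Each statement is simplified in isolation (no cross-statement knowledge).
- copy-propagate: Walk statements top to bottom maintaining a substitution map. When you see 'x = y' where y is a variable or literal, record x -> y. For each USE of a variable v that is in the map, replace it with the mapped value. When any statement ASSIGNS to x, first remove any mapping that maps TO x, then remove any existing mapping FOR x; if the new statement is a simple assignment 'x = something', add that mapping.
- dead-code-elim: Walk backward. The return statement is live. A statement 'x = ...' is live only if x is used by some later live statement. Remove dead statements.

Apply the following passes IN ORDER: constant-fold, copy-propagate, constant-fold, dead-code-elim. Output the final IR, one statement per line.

Initial IR:
  u = 6
  y = 4
  c = 5
  b = 4 - c
  v = 0
  z = 2 * 0
  return b
After constant-fold (7 stmts):
  u = 6
  y = 4
  c = 5
  b = 4 - c
  v = 0
  z = 0
  return b
After copy-propagate (7 stmts):
  u = 6
  y = 4
  c = 5
  b = 4 - 5
  v = 0
  z = 0
  return b
After constant-fold (7 stmts):
  u = 6
  y = 4
  c = 5
  b = -1
  v = 0
  z = 0
  return b
After dead-code-elim (2 stmts):
  b = -1
  return b

Answer: b = -1
return b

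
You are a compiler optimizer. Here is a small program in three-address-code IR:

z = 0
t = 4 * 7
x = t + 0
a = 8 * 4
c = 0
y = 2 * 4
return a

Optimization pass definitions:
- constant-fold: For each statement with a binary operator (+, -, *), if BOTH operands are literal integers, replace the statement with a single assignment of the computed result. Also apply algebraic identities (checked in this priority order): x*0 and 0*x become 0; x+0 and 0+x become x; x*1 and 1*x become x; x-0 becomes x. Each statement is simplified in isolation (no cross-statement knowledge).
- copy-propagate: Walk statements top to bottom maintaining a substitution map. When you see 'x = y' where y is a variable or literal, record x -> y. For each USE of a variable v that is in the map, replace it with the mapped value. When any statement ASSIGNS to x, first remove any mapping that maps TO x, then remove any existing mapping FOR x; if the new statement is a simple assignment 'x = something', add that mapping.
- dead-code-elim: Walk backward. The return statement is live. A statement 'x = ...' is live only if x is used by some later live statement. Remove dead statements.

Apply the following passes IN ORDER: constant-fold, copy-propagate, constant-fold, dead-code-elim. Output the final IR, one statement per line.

Answer: return 32

Derivation:
Initial IR:
  z = 0
  t = 4 * 7
  x = t + 0
  a = 8 * 4
  c = 0
  y = 2 * 4
  return a
After constant-fold (7 stmts):
  z = 0
  t = 28
  x = t
  a = 32
  c = 0
  y = 8
  return a
After copy-propagate (7 stmts):
  z = 0
  t = 28
  x = 28
  a = 32
  c = 0
  y = 8
  return 32
After constant-fold (7 stmts):
  z = 0
  t = 28
  x = 28
  a = 32
  c = 0
  y = 8
  return 32
After dead-code-elim (1 stmts):
  return 32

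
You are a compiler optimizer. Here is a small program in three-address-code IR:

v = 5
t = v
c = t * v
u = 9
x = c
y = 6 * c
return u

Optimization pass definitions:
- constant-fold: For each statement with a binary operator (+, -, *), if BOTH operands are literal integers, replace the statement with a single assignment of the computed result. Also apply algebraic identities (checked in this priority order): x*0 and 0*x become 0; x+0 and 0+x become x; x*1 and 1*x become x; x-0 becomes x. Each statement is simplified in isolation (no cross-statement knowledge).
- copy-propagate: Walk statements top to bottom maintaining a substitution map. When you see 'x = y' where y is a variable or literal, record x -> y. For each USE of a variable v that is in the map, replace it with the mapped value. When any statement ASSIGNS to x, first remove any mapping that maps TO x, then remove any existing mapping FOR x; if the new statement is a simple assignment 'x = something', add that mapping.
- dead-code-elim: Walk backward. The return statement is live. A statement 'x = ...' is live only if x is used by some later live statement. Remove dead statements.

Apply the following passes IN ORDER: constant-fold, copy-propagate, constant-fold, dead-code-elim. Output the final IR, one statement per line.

Answer: return 9

Derivation:
Initial IR:
  v = 5
  t = v
  c = t * v
  u = 9
  x = c
  y = 6 * c
  return u
After constant-fold (7 stmts):
  v = 5
  t = v
  c = t * v
  u = 9
  x = c
  y = 6 * c
  return u
After copy-propagate (7 stmts):
  v = 5
  t = 5
  c = 5 * 5
  u = 9
  x = c
  y = 6 * c
  return 9
After constant-fold (7 stmts):
  v = 5
  t = 5
  c = 25
  u = 9
  x = c
  y = 6 * c
  return 9
After dead-code-elim (1 stmts):
  return 9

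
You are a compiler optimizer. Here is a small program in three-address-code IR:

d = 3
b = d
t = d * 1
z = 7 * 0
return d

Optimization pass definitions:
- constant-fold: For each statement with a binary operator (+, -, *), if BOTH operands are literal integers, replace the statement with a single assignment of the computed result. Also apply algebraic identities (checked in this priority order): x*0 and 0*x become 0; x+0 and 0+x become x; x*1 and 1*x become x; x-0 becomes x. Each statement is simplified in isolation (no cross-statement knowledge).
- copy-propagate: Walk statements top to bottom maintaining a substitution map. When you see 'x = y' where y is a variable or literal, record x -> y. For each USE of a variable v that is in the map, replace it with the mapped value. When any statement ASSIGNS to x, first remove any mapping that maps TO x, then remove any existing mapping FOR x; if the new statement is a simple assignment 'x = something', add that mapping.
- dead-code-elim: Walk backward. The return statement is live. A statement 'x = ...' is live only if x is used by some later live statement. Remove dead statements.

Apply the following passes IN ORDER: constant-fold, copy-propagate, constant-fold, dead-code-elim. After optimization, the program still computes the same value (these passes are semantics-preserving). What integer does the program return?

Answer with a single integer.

Answer: 3

Derivation:
Initial IR:
  d = 3
  b = d
  t = d * 1
  z = 7 * 0
  return d
After constant-fold (5 stmts):
  d = 3
  b = d
  t = d
  z = 0
  return d
After copy-propagate (5 stmts):
  d = 3
  b = 3
  t = 3
  z = 0
  return 3
After constant-fold (5 stmts):
  d = 3
  b = 3
  t = 3
  z = 0
  return 3
After dead-code-elim (1 stmts):
  return 3
Evaluate:
  d = 3  =>  d = 3
  b = d  =>  b = 3
  t = d * 1  =>  t = 3
  z = 7 * 0  =>  z = 0
  return d = 3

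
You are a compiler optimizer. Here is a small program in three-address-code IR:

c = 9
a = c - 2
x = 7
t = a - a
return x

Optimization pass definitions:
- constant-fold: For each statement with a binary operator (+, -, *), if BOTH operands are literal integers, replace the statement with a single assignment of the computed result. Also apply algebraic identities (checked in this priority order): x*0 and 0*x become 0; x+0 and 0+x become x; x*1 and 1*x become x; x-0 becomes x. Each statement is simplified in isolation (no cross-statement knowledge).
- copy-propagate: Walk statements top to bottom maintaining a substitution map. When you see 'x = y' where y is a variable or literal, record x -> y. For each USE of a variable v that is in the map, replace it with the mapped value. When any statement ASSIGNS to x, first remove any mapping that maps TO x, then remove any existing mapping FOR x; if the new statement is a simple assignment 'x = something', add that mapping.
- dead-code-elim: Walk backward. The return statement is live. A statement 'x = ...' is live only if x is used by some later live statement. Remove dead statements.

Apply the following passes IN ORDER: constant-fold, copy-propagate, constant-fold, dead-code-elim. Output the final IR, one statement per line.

Answer: return 7

Derivation:
Initial IR:
  c = 9
  a = c - 2
  x = 7
  t = a - a
  return x
After constant-fold (5 stmts):
  c = 9
  a = c - 2
  x = 7
  t = a - a
  return x
After copy-propagate (5 stmts):
  c = 9
  a = 9 - 2
  x = 7
  t = a - a
  return 7
After constant-fold (5 stmts):
  c = 9
  a = 7
  x = 7
  t = a - a
  return 7
After dead-code-elim (1 stmts):
  return 7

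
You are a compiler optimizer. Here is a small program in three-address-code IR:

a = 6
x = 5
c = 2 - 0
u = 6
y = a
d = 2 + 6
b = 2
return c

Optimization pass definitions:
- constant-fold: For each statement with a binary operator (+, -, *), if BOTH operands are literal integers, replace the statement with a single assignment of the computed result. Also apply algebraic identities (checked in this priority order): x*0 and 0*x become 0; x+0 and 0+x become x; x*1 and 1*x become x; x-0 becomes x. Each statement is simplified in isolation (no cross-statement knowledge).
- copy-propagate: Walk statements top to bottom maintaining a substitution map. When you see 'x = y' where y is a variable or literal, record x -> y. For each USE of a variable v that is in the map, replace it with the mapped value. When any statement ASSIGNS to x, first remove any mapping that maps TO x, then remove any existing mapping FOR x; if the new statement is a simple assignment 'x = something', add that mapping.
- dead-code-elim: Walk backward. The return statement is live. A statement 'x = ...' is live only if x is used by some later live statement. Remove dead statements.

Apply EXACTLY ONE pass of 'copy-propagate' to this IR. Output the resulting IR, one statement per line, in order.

Answer: a = 6
x = 5
c = 2 - 0
u = 6
y = 6
d = 2 + 6
b = 2
return c

Derivation:
Applying copy-propagate statement-by-statement:
  [1] a = 6  (unchanged)
  [2] x = 5  (unchanged)
  [3] c = 2 - 0  (unchanged)
  [4] u = 6  (unchanged)
  [5] y = a  -> y = 6
  [6] d = 2 + 6  (unchanged)
  [7] b = 2  (unchanged)
  [8] return c  (unchanged)
Result (8 stmts):
  a = 6
  x = 5
  c = 2 - 0
  u = 6
  y = 6
  d = 2 + 6
  b = 2
  return c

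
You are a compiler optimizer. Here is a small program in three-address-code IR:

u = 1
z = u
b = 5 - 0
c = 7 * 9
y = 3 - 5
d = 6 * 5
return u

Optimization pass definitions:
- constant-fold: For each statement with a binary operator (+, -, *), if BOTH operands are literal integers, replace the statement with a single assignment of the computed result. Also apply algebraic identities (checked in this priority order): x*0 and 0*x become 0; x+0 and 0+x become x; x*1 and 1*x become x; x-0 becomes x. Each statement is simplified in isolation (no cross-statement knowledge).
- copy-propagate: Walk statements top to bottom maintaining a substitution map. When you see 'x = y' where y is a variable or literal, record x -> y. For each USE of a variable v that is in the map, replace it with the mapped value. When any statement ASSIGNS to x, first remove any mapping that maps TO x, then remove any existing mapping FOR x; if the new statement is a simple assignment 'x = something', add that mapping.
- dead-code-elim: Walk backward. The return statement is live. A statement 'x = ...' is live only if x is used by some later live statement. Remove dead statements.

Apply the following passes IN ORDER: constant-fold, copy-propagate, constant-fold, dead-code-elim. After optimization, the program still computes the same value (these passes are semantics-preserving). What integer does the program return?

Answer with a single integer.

Answer: 1

Derivation:
Initial IR:
  u = 1
  z = u
  b = 5 - 0
  c = 7 * 9
  y = 3 - 5
  d = 6 * 5
  return u
After constant-fold (7 stmts):
  u = 1
  z = u
  b = 5
  c = 63
  y = -2
  d = 30
  return u
After copy-propagate (7 stmts):
  u = 1
  z = 1
  b = 5
  c = 63
  y = -2
  d = 30
  return 1
After constant-fold (7 stmts):
  u = 1
  z = 1
  b = 5
  c = 63
  y = -2
  d = 30
  return 1
After dead-code-elim (1 stmts):
  return 1
Evaluate:
  u = 1  =>  u = 1
  z = u  =>  z = 1
  b = 5 - 0  =>  b = 5
  c = 7 * 9  =>  c = 63
  y = 3 - 5  =>  y = -2
  d = 6 * 5  =>  d = 30
  return u = 1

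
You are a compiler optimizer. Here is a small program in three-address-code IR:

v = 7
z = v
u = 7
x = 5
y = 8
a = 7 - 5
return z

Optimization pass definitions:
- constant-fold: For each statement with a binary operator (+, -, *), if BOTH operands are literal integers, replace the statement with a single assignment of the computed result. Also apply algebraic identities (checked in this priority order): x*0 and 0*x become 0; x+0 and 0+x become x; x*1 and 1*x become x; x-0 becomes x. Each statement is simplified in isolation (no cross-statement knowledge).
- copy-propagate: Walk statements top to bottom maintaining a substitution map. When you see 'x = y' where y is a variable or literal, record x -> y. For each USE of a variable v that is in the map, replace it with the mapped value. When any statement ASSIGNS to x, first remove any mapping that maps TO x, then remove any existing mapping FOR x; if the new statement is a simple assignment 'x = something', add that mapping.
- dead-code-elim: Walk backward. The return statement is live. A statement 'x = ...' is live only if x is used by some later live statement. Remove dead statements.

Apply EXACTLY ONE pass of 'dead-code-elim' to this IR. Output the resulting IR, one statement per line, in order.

Applying dead-code-elim statement-by-statement:
  [7] return z  -> KEEP (return); live=['z']
  [6] a = 7 - 5  -> DEAD (a not live)
  [5] y = 8  -> DEAD (y not live)
  [4] x = 5  -> DEAD (x not live)
  [3] u = 7  -> DEAD (u not live)
  [2] z = v  -> KEEP; live=['v']
  [1] v = 7  -> KEEP; live=[]
Result (3 stmts):
  v = 7
  z = v
  return z

Answer: v = 7
z = v
return z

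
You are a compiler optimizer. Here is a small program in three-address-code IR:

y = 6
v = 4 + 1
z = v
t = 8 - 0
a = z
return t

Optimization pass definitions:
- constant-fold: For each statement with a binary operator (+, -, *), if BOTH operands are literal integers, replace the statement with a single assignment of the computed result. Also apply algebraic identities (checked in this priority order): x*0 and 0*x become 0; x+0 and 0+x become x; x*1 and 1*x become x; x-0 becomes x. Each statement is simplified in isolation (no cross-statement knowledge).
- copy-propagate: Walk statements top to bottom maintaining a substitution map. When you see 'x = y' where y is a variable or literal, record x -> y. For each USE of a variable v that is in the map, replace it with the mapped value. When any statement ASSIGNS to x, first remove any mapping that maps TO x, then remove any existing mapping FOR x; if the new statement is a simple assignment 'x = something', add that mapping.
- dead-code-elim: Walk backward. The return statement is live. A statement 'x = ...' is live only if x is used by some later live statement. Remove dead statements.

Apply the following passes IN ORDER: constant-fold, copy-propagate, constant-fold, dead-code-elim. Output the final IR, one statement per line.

Answer: return 8

Derivation:
Initial IR:
  y = 6
  v = 4 + 1
  z = v
  t = 8 - 0
  a = z
  return t
After constant-fold (6 stmts):
  y = 6
  v = 5
  z = v
  t = 8
  a = z
  return t
After copy-propagate (6 stmts):
  y = 6
  v = 5
  z = 5
  t = 8
  a = 5
  return 8
After constant-fold (6 stmts):
  y = 6
  v = 5
  z = 5
  t = 8
  a = 5
  return 8
After dead-code-elim (1 stmts):
  return 8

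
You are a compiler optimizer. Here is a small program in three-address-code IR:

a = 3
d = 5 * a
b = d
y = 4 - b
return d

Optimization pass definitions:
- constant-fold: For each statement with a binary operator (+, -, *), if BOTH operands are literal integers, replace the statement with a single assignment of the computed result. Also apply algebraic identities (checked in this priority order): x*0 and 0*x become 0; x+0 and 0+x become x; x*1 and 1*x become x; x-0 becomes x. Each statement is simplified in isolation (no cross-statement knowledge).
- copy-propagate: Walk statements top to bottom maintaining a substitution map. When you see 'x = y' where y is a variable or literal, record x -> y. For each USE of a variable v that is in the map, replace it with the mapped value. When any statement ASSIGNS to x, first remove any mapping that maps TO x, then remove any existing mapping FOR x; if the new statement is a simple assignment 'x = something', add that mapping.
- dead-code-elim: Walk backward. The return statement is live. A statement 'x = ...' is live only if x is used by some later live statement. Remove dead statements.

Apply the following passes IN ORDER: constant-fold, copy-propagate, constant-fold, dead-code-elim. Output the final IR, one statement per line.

Initial IR:
  a = 3
  d = 5 * a
  b = d
  y = 4 - b
  return d
After constant-fold (5 stmts):
  a = 3
  d = 5 * a
  b = d
  y = 4 - b
  return d
After copy-propagate (5 stmts):
  a = 3
  d = 5 * 3
  b = d
  y = 4 - d
  return d
After constant-fold (5 stmts):
  a = 3
  d = 15
  b = d
  y = 4 - d
  return d
After dead-code-elim (2 stmts):
  d = 15
  return d

Answer: d = 15
return d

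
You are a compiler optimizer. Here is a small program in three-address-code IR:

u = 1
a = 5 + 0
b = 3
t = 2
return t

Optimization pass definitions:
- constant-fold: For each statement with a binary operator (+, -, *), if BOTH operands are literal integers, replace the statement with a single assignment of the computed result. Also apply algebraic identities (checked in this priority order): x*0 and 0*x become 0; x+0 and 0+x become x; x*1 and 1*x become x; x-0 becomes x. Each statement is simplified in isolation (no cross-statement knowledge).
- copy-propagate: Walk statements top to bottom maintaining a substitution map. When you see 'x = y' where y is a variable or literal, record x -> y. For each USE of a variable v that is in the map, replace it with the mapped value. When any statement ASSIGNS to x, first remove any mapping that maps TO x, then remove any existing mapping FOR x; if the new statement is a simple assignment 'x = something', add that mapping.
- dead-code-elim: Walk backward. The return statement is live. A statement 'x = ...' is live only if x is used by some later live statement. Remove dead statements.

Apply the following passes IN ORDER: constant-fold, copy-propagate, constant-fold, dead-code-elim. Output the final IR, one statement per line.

Answer: return 2

Derivation:
Initial IR:
  u = 1
  a = 5 + 0
  b = 3
  t = 2
  return t
After constant-fold (5 stmts):
  u = 1
  a = 5
  b = 3
  t = 2
  return t
After copy-propagate (5 stmts):
  u = 1
  a = 5
  b = 3
  t = 2
  return 2
After constant-fold (5 stmts):
  u = 1
  a = 5
  b = 3
  t = 2
  return 2
After dead-code-elim (1 stmts):
  return 2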